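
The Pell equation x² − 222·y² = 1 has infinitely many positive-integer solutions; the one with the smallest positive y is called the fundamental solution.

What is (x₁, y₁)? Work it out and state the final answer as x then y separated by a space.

149 10

√222 → a₀=14, period (1,8,1,28); ℓ=4 even so k=3
i=0: a=14 ⇒ p=14, q=1
…
i=2: a=8 ⇒ p=134, q=9
i=3: a=1 ⇒ p=149, q=10
→ (149, 10).  Check: 149²=22201, 222·10²=22200, difference 1.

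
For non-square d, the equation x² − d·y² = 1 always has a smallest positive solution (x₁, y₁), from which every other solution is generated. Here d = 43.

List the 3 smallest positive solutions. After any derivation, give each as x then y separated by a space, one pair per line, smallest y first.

√43 → a₀=6, period (1,1,3,1,5,1,3,1,1,12); ℓ=10 even so k=9
step 0: (6, 1)  from 6·(1,0) + (0,1)
…
step 3: (46, 7)  from 3·(13,2) + (7,1)
…
step 6: (400, 61)  from 1·(341,52) + (59,9)
step 7: (1541, 235)  from 3·(400,61) + (341,52)
step 8: (1941, 296)  from 1·(1541,235) + (400,61)
step 9: (3482, 531)  from 1·(1941,296) + (1541,235)
(x₁, y₁) = (3482, 531);  3482² − 43·531² = 1 ✓
(3482+531√43)^2 = 24248647 + 3697884√43
(3482+531√43)^3 = 168867574226 + 25752063645√43

3482 531
24248647 3697884
168867574226 25752063645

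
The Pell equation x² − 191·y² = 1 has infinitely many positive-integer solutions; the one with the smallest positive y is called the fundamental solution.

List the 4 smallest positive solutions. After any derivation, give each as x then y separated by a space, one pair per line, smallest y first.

8994000 650783
161784071999999 11706284604000
2910171887135973018000 210572647456751349217
52348171905801720863712000001 3787780782452031563430792000

√191 → a₀=13, period (1,4,1,1,3,…,4,1,26); ℓ=16 even so k=15
a_0=13:  p_0=13·1+0=13,  q_0=13·0+1=1
…
a_4=1:  p_4=1·83+69=152,  q_4=1·6+5=11
a_5=3:  p_5=3·152+83=539,  q_5=3·11+6=39
a_6=2:  p_6=2·539+152=1230,  q_6=2·39+11=89
…
a_8=13:  p_8=13·2999+1230=40217,  q_8=13·217+89=2910
…
a_13=1:  p_13=1·911765+704682=1616447,  q_13=1·65973+50989=116962
a_14=4:  p_14=4·1616447+911765=7377553,  q_14=4·116962+65973=533821
a_15=1:  p_15=1·7377553+1616447=8994000,  q_15=1·533821+116962=650783
(x₁, y₁) = (8994000, 650783);  8994000² − 191·650783² = 1 ✓
k=2:  x_2 = 8994000·8994000+191·650783·650783 = 161784071999999,  y_2 = 8994000·650783+650783·8994000 = 11706284604000
k=3:  x_3 = 8994000·161784071999999+191·650783·11706284604000 = 2910171887135973018000,  y_3 = 8994000·11706284604000+650783·161784071999999 = 210572647456751349217
k=4:  x_4 = 8994000·2910171887135973018000+191·650783·210572647456751349217 = 52348171905801720863712000001,  y_4 = 8994000·210572647456751349217+650783·2910171887135973018000 = 3787780782452031563430792000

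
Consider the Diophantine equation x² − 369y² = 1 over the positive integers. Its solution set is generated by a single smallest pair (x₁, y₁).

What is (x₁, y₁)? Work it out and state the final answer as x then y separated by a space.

8396801 437120

√369 → a₀=19, period (4,1,3,2,7,4,7,2,3,1,4,38); ℓ=12 even so k=11
i=0: a=19 ⇒ p=19, q=1
…
i=2: a=1 ⇒ p=96, q=5
i=3: a=3 ⇒ p=365, q=19
…
i=5: a=7 ⇒ p=6147, q=320
…
i=9: a=3 ⇒ p=1364557, q=71036
i=10: a=1 ⇒ p=1758061, q=91521
i=11: a=4 ⇒ p=8396801, q=437120
(x₁, y₁) = (8396801, 437120);  8396801² − 369·437120² = 1 ✓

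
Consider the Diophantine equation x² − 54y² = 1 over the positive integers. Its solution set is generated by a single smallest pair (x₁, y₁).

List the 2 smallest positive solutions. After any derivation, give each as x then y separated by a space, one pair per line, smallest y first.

485 66
470449 64020

√54 = [7; 2,1,6,1,2,14, …], period ℓ=6 (even) → k=5
step 0: (7, 1)  from 7·(1,0) + (0,1)
…
step 2: (22, 3)  from 1·(15,2) + (7,1)
step 3: (147, 20)  from 6·(22,3) + (15,2)
step 4: (169, 23)  from 1·(147,20) + (22,3)
step 5: (485, 66)  from 2·(169,23) + (147,20)
fundamental: x₁=485, y₁=66  (since 235225 − 54·4356 = 1)
(485+66√54)^2 = 470449 + 64020√54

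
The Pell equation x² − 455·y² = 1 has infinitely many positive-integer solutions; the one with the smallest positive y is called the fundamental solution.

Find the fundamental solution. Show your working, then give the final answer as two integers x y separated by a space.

√455 = [21; 3,42, …], period ℓ=2 (even) → k=1
k=0  a_k=21  p_k/q_k = 21/1
k=1  a_k=3  p_k/q_k = 64/3
(x₁, y₁) = (64, 3);  64² − 455·3² = 1 ✓

64 3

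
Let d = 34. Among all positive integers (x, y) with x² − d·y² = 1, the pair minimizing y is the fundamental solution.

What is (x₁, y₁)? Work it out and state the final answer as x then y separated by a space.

√34 → a₀=5, period (1,4,1,10); ℓ=4 even so k=3
k=0  a_k=5  p_k/q_k = 5/1
k=1  a_k=1  p_k/q_k = 6/1
k=2  a_k=4  p_k/q_k = 29/5
k=3  a_k=1  p_k/q_k = 35/6
(x₁, y₁) = (35, 6);  35² − 34·6² = 1 ✓

35 6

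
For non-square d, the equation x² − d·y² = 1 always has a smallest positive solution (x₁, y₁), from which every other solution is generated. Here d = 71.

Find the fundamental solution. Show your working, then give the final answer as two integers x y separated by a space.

3480 413

√71 → a₀=8, period (2,2,1,7,1,2,2,16); ℓ=8 even so k=7
i=0: a=8 ⇒ p=8, q=1
i=1: a=2 ⇒ p=17, q=2
…
i=3: a=1 ⇒ p=59, q=7
i=4: a=7 ⇒ p=455, q=54
…
i=6: a=2 ⇒ p=1483, q=176
i=7: a=2 ⇒ p=3480, q=413
→ (3480, 413).  Check: 3480²=12110400, 71·413²=12110399, difference 1.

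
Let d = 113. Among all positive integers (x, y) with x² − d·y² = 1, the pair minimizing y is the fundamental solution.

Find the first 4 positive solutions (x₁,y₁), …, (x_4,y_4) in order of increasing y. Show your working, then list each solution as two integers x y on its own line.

1204353 113296
2900932297217 272896754976
6987493029899166849 657328051091107760
16830816386073401651890177 1583310020631184911403584

d=113: √d = [10; 1,1,1,2,2,1,1,1,20] (ℓ=9, odd), read p_17/q_17
k=0  a_k=10  p_k/q_k = 10/1
…
k=2  a_k=1  p_k/q_k = 21/2
k=3  a_k=1  p_k/q_k = 32/3
…
k=5  a_k=2  p_k/q_k = 202/19
k=6  a_k=1  p_k/q_k = 287/27
k=7  a_k=1  p_k/q_k = 489/46
k=8  a_k=1  p_k/q_k = 776/73
k=9  a_k=20  p_k/q_k = 16009/1506
…
k=12  a_k=1  p_k/q_k = 49579/4664
k=13  a_k=2  p_k/q_k = 131952/12413
k=14  a_k=2  p_k/q_k = 313483/29490
k=15  a_k=1  p_k/q_k = 445435/41903
k=16  a_k=1  p_k/q_k = 758918/71393
k=17  a_k=1  p_k/q_k = 1204353/113296
→ (1204353, 113296).  Check: 1204353²=1450466148609, 113·113296²=1450466148608, difference 1.
n=2: (1204353,113296)∘(1204353,113296) = (1204353·1204353+113·113296·113296, 1204353·113296+113296·1204353) = (2900932297217,272896754976)
n=3: (2900932297217,272896754976)∘(1204353,113296) = (1204353·2900932297217+113·113296·272896754976, 1204353·272896754976+113296·2900932297217) = (6987493029899166849,657328051091107760)
n=4: (6987493029899166849,657328051091107760)∘(1204353,113296) = (1204353·6987493029899166849+113·113296·657328051091107760, 1204353·657328051091107760+113296·6987493029899166849) = (16830816386073401651890177,1583310020631184911403584)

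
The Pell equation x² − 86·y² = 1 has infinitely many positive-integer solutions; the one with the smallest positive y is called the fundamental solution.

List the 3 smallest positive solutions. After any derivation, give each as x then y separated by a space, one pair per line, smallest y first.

√86 → a₀=9, period (3,1,1,1,8,1,1,1,3,18); ℓ=10 even so k=9
a_0=9:  p_0=9·1+0=9,  q_0=9·0+1=1
…
a_3=1:  p_3=1·37+28=65,  q_3=1·4+3=7
a_4=1:  p_4=1·65+37=102,  q_4=1·7+4=11
a_5=8:  p_5=8·102+65=881,  q_5=8·11+7=95
a_6=1:  p_6=1·881+102=983,  q_6=1·95+11=106
a_7=1:  p_7=1·983+881=1864,  q_7=1·106+95=201
a_8=1:  p_8=1·1864+983=2847,  q_8=1·201+106=307
a_9=3:  p_9=3·2847+1864=10405,  q_9=3·307+201=1122
(x₁, y₁) = (10405, 1122);  10405² − 86·1122² = 1 ✓
(x_2, y_2) = (10405·10405 + 86·1122·1122, 10405·1122 + 1122·10405) = (216528049, 23348820)
(x_3, y_3) = (10405·216528049 + 86·1122·23348820, 10405·23348820 + 1122·216528049) = (4505948689285, 485888943078)

10405 1122
216528049 23348820
4505948689285 485888943078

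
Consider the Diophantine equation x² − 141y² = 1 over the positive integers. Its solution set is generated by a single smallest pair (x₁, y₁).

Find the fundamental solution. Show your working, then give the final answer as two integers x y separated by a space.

√141 → a₀=11, period (1,6,1,22); ℓ=4 even so k=3
i=0: a=11 ⇒ p=11, q=1
…
i=2: a=6 ⇒ p=83, q=7
i=3: a=1 ⇒ p=95, q=8
(x₁, y₁) = (95, 8);  95² − 141·8² = 1 ✓

95 8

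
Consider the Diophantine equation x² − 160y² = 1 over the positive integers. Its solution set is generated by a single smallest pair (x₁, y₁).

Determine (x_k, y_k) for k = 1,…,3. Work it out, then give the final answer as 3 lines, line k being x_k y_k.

d=160: √d = [12; 1,1,1,5,1,1,1,24] (ℓ=8, even), read p_7/q_7
i=0: a=12 ⇒ p=12, q=1
i=1: a=1 ⇒ p=13, q=1
i=2: a=1 ⇒ p=25, q=2
…
i=6: a=1 ⇒ p=468, q=37
i=7: a=1 ⇒ p=721, q=57
(x₁, y₁) = (721, 57);  721² − 160·57² = 1 ✓
(721+57√160)^2 = 1039681 + 82194√160
(721+57√160)^3 = 1499219281 + 118523691√160

721 57
1039681 82194
1499219281 118523691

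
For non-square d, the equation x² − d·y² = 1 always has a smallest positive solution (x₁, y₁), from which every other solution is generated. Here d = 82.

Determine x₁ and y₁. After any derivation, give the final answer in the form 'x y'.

163 18

√82 → a₀=9, period (18); ℓ=1 odd so k=1
i=0: a=9 ⇒ p=9, q=1
i=1: a=18 ⇒ p=163, q=18
fundamental: x₁=163, y₁=18  (since 26569 − 82·324 = 1)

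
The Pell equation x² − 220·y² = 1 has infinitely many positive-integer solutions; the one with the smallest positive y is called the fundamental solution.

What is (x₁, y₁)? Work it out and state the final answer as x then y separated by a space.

89 6

√220 = [14; 1,4,1,28, …], period ℓ=4 (even) → k=3
k=0  a_k=14  p_k/q_k = 14/1
k=1  a_k=1  p_k/q_k = 15/1
k=2  a_k=4  p_k/q_k = 74/5
k=3  a_k=1  p_k/q_k = 89/6
(x₁, y₁) = (89, 6);  89² − 220·6² = 1 ✓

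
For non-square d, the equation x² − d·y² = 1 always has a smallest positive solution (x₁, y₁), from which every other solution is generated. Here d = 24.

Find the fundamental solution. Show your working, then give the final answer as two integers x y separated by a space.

5 1

√24 → a₀=4, period (1,8); ℓ=2 even so k=1
i=0: a=4 ⇒ p=4, q=1
i=1: a=1 ⇒ p=5, q=1
fundamental: x₁=5, y₁=1  (since 25 − 24·1 = 1)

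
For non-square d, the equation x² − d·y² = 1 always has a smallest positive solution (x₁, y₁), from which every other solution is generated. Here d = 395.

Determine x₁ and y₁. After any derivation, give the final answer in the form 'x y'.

159 8

d=395: √d = [19; 1,6,1,38] (ℓ=4, even), read p_3/q_3
k=0  a_k=19  p_k/q_k = 19/1
k=1  a_k=1  p_k/q_k = 20/1
k=2  a_k=6  p_k/q_k = 139/7
k=3  a_k=1  p_k/q_k = 159/8
fundamental: x₁=159, y₁=8  (since 25281 − 395·64 = 1)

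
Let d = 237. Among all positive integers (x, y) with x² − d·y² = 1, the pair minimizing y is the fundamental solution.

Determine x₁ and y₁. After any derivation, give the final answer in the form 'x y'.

228151 14820

[15; 2,1,1,7,10,7,1,1,2,30] for √237; ℓ=10 ⇒ convergent index 9
k=0  a_k=15  p_k/q_k = 15/1
k=1  a_k=2  p_k/q_k = 31/2
k=2  a_k=1  p_k/q_k = 46/3
k=3  a_k=1  p_k/q_k = 77/5
k=4  a_k=7  p_k/q_k = 585/38
k=5  a_k=10  p_k/q_k = 5927/385
…
k=8  a_k=1  p_k/q_k = 90075/5851
k=9  a_k=2  p_k/q_k = 228151/14820
(x₁, y₁) = (228151, 14820);  228151² − 237·14820² = 1 ✓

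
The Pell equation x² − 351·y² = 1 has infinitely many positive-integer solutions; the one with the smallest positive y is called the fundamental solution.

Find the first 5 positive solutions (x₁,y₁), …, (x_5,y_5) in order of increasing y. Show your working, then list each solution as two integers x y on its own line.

√351 → a₀=18, period (1,2,1,3,2,2,2,3,1,2,1,36); ℓ=12 even so k=11
a_0=18:  p_0=18·1+0=18,  q_0=18·0+1=1
…
a_2=2:  p_2=2·19+18=56,  q_2=2·1+1=3
…
a_4=3:  p_4=3·75+56=281,  q_4=3·4+3=15
a_5=2:  p_5=2·281+75=637,  q_5=2·15+4=34
…
a_7=2:  p_7=2·1555+637=3747,  q_7=2·83+34=200
a_8=3:  p_8=3·3747+1555=12796,  q_8=3·200+83=683
a_9=1:  p_9=1·12796+3747=16543,  q_9=1·683+200=883
a_10=2:  p_10=2·16543+12796=45882,  q_10=2·883+683=2449
a_11=1:  p_11=1·45882+16543=62425,  q_11=1·2449+883=3332
→ (62425, 3332).  Check: 62425²=3896880625, 351·3332²=3896880624, difference 1.
(62425+3332√351)^2 = 7793761249 + 416000200√351
(62425+3332√351)^3 = 973051091875225 + 51937624966668√351
(62425+3332√351)^4 = 121485428812828080001 + 6484412476672499600√351
(62425+3332√351)^5 = 15167455786308534696249625 + 809578897660623950093332√351

62425 3332
7793761249 416000200
973051091875225 51937624966668
121485428812828080001 6484412476672499600
15167455786308534696249625 809578897660623950093332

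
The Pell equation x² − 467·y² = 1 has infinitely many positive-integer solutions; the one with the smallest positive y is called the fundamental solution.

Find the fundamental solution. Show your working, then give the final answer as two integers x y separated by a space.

1625626 75225

[21; 1,1,1,1,3,…,1,1,42] for √467; ℓ=14 ⇒ convergent index 13
a_0=21:  p_0=21·1+0=21,  q_0=21·0+1=1
…
a_3=1:  p_3=1·43+22=65,  q_3=1·2+1=3
a_4=1:  p_4=1·65+43=108,  q_4=1·3+2=5
a_5=3:  p_5=3·108+65=389,  q_5=3·5+3=18
a_6=3:  p_6=3·389+108=1275,  q_6=3·18+5=59
…
a_11=1:  p_11=1·358232+275465=633697,  q_11=1·16577+12747=29324
a_12=1:  p_12=1·633697+358232=991929,  q_12=1·29324+16577=45901
a_13=1:  p_13=1·991929+633697=1625626,  q_13=1·45901+29324=75225
→ (1625626, 75225).  Check: 1625626²=2642659891876, 467·75225²=2642659891875, difference 1.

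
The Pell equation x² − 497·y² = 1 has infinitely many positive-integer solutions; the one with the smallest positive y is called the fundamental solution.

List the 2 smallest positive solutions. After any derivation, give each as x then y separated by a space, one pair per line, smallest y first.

[22; 3,2,2,5,6,5,2,2,3,44] for √497; ℓ=10 ⇒ convergent index 9
a_0=22:  p_0=22·1+0=22,  q_0=22·0+1=1
…
a_3=2:  p_3=2·156+67=379,  q_3=2·7+3=17
a_4=5:  p_4=5·379+156=2051,  q_4=5·17+7=92
…
a_6=5:  p_6=5·12685+2051=65476,  q_6=5·569+92=2937
a_7=2:  p_7=2·65476+12685=143637,  q_7=2·2937+569=6443
a_8=2:  p_8=2·143637+65476=352750,  q_8=2·6443+2937=15823
a_9=3:  p_9=3·352750+143637=1201887,  q_9=3·15823+6443=53912
→ (1201887, 53912).  Check: 1201887²=1444532360769, 497·53912²=1444532360768, difference 1.
k=2:  x_2 = 1201887·1201887+497·53912·53912 = 2889064721537,  y_2 = 1201887·53912+53912·1201887 = 129592263888

1201887 53912
2889064721537 129592263888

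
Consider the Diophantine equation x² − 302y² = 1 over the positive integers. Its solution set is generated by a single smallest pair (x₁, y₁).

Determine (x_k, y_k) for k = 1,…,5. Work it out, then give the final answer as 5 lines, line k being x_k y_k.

[17; 2,1,1,1,4,…,1,2,34] for √302; ℓ=16 ⇒ convergent index 15
a_0=17:  p_0=17·1+0=17,  q_0=17·0+1=1
…
a_14=1:  p_14=1·1042237+574956=1617193,  q_14=1·59974+33085=93059
a_15=2:  p_15=2·1617193+1042237=4276623,  q_15=2·93059+59974=246092
→ (4276623, 246092).  Check: 4276623²=18289504284129, 302·246092²=18289504284128, difference 1.
n=2: (4276623,246092)∘(4276623,246092) = (4276623·4276623+302·246092·246092, 4276623·246092+246092·4276623) = (36579008568257,2104885414632)
n=3: (36579008568257,2104885414632)∘(4276623,246092) = (4276623·36579008568257+302·246092·2104885414632, 4276623·2104885414632+246092·36579008568257) = (312869258720405635599,18003602753159249380)
n=4: (312869258720405635599,18003602753159249380)∘(4276623,246092) = (4276623·312869258720405635599+302·246092·18003602753159249380, 4276623·18003602753159249380+246092·312869258720405635599) = (2676047735673238042056036097,153989243234046232237072848)
n=5: (2676047735673238042056036097,153989243234046232237072848)∘(4276623,246092) = (4276623·2676047735673238042056036097+302·246092·153989243234046232237072848, 4276623·153989243234046232237072848+246092·2676047735673238042056036097) = (22888894590955867721004902116885263,1317107878734614996094061229615228)

4276623 246092
36579008568257 2104885414632
312869258720405635599 18003602753159249380
2676047735673238042056036097 153989243234046232237072848
22888894590955867721004902116885263 1317107878734614996094061229615228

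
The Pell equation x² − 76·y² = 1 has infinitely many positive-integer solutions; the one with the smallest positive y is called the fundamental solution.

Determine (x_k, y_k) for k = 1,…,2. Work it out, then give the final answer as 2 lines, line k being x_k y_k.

√76 → a₀=8, period (1,2,1,1,5,4,5,1,1,2,1,16); ℓ=12 even so k=11
a_0=8:  p_0=8·1+0=8,  q_0=8·0+1=1
a_1=1:  p_1=1·8+1=9,  q_1=1·1+0=1
…
a_4=1:  p_4=1·35+26=61,  q_4=1·4+3=7
…
a_6=4:  p_6=4·340+61=1421,  q_6=4·39+7=163
a_7=5:  p_7=5·1421+340=7445,  q_7=5·163+39=854
a_8=1:  p_8=1·7445+1421=8866,  q_8=1·854+163=1017
…
a_10=2:  p_10=2·16311+8866=41488,  q_10=2·1871+1017=4759
a_11=1:  p_11=1·41488+16311=57799,  q_11=1·4759+1871=6630
(x₁, y₁) = (57799, 6630);  57799² − 76·6630² = 1 ✓
(57799+6630√76)^2 = 6681448801 + 766414740√76

57799 6630
6681448801 766414740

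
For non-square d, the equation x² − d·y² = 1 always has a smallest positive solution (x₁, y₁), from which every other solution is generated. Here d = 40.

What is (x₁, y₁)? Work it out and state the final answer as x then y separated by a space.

√40 → a₀=6, period (3,12); ℓ=2 even so k=1
k=0  a_k=6  p_k/q_k = 6/1
k=1  a_k=3  p_k/q_k = 19/3
→ (19, 3).  Check: 19²=361, 40·3²=360, difference 1.

19 3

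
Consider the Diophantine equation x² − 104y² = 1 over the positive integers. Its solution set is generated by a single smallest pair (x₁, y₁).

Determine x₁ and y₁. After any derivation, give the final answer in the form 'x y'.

51 5

[10; 5,20] for √104; ℓ=2 ⇒ convergent index 1
a_0=10:  p_0=10·1+0=10,  q_0=10·0+1=1
a_1=5:  p_1=5·10+1=51,  q_1=5·1+0=5
→ (51, 5).  Check: 51²=2601, 104·5²=2600, difference 1.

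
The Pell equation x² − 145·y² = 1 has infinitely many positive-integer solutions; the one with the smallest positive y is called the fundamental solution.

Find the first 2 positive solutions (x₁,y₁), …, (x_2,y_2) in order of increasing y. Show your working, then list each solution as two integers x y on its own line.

289 24
167041 13872

√145 → a₀=12, period (24); ℓ=1 odd so k=1
i=0: a=12 ⇒ p=12, q=1
i=1: a=24 ⇒ p=289, q=24
(x₁, y₁) = (289, 24);  289² − 145·24² = 1 ✓
(x_2, y_2) = (289·289 + 145·24·24, 289·24 + 24·289) = (167041, 13872)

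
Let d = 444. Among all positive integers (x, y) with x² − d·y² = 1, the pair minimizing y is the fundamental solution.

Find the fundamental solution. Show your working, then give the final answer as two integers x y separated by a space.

d=444: √d = [21; 14,42] (ℓ=2, even), read p_1/q_1
i=0: a=21 ⇒ p=21, q=1
i=1: a=14 ⇒ p=295, q=14
→ (295, 14).  Check: 295²=87025, 444·14²=87024, difference 1.

295 14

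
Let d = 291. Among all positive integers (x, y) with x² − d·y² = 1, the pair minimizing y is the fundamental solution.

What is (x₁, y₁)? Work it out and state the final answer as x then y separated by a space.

290 17

[17; 17,34] for √291; ℓ=2 ⇒ convergent index 1
a_0=17:  p_0=17·1+0=17,  q_0=17·0+1=1
a_1=17:  p_1=17·17+1=290,  q_1=17·1+0=17
→ (290, 17).  Check: 290²=84100, 291·17²=84099, difference 1.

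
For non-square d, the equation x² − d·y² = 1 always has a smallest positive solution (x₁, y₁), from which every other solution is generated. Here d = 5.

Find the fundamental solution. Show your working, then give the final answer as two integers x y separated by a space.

√5 = [2; 4, …], period ℓ=1 (odd) → k=1
k=0  a_k=2  p_k/q_k = 2/1
k=1  a_k=4  p_k/q_k = 9/4
fundamental: x₁=9, y₁=4  (since 81 − 5·16 = 1)

9 4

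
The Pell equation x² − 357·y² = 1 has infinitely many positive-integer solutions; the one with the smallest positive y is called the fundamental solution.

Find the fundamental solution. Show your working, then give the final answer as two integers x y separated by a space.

[18; 1,8,2,8,1,36] for √357; ℓ=6 ⇒ convergent index 5
a_0=18:  p_0=18·1+0=18,  q_0=18·0+1=1
a_1=1:  p_1=1·18+1=19,  q_1=1·1+0=1
a_2=8:  p_2=8·19+18=170,  q_2=8·1+1=9
a_3=2:  p_3=2·170+19=359,  q_3=2·9+1=19
a_4=8:  p_4=8·359+170=3042,  q_4=8·19+9=161
a_5=1:  p_5=1·3042+359=3401,  q_5=1·161+19=180
→ (3401, 180).  Check: 3401²=11566801, 357·180²=11566800, difference 1.

3401 180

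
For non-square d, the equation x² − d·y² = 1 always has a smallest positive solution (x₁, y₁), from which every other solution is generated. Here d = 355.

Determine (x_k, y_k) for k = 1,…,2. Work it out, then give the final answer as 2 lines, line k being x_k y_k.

√355 → a₀=18, period (1,5,3,3,1,6,1,3,3,5,1,36); ℓ=12 even so k=11
i=0: a=18 ⇒ p=18, q=1
i=1: a=1 ⇒ p=19, q=1
…
i=3: a=3 ⇒ p=358, q=19
…
i=7: a=1 ⇒ p=12002, q=637
…
i=10: a=5 ⇒ p=803418, q=42641
i=11: a=1 ⇒ p=954809, q=50676
(x₁, y₁) = (954809, 50676);  954809² − 355·50676² = 1 ✓
k=2:  x_2 = 954809·954809+355·50676·50676 = 1823320452961,  y_2 = 954809·50676+50676·954809 = 96771801768

954809 50676
1823320452961 96771801768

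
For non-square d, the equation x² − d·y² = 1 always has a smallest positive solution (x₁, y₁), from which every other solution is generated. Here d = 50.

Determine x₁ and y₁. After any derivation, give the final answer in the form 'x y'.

99 14

d=50: √d = [7; 14] (ℓ=1, odd), read p_1/q_1
k=0  a_k=7  p_k/q_k = 7/1
k=1  a_k=14  p_k/q_k = 99/14
→ (99, 14).  Check: 99²=9801, 50·14²=9800, difference 1.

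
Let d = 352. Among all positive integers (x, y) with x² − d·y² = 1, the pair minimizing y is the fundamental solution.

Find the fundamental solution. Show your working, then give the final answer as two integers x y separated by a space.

77617 4137

[18; 1,3,5,9,5,3,1,36] for √352; ℓ=8 ⇒ convergent index 7
step 0: (18, 1)  from 18·(1,0) + (0,1)
…
step 5: (18499, 986)  from 5·(3621,193) + (394,21)
step 6: (59118, 3151)  from 3·(18499,986) + (3621,193)
step 7: (77617, 4137)  from 1·(59118,3151) + (18499,986)
→ (77617, 4137).  Check: 77617²=6024398689, 352·4137²=6024398688, difference 1.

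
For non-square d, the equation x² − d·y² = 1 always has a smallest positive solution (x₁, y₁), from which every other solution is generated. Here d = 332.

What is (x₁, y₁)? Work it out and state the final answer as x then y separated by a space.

√332 = [18; 4,1,1,8,1,1,4,36, …], period ℓ=8 (even) → k=7
step 0: (18, 1)  from 18·(1,0) + (0,1)
…
step 3: (164, 9)  from 1·(91,5) + (73,4)
…
step 6: (2970, 163)  from 1·(1567,86) + (1403,77)
step 7: (13447, 738)  from 4·(2970,163) + (1567,86)
(x₁, y₁) = (13447, 738);  13447² − 332·738² = 1 ✓

13447 738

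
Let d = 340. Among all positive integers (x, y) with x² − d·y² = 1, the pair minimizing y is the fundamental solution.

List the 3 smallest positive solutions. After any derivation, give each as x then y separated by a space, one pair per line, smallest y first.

d=340: √d = [18; 2,3,1,1,1,…,3,2,36] (ℓ=14, even), read p_13/q_13
i=0: a=18 ⇒ p=18, q=1
…
i=5: a=1 ⇒ p=461, q=25
…
i=7: a=8 ⇒ p=6509, q=353
…
i=9: a=1 ⇒ p=13774, q=747
…
i=11: a=1 ⇒ p=34813, q=1888
i=12: a=3 ⇒ p=125478, q=6805
i=13: a=2 ⇒ p=285769, q=15498
fundamental: x₁=285769, y₁=15498  (since 81663921361 − 340·240188004 = 1)
n=2: (285769,15498)∘(285769,15498) = (285769·285769+340·15498·15498, 285769·15498+15498·285769) = (163327842721,8857695924)
n=3: (163327842721,8857695924)∘(285769,15498) = (285769·163327842721+340·15498·8857695924, 285769·8857695924+15498·163327842721) = (93348068572789129,5062509812995614)

285769 15498
163327842721 8857695924
93348068572789129 5062509812995614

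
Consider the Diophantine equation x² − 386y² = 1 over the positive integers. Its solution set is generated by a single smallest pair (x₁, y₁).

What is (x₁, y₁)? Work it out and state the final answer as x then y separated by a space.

111555 5678

√386 → a₀=19, period (1,1,1,4,1,18,1,4,1,1,1,38); ℓ=12 even so k=11
step 0: (19, 1)  from 19·(1,0) + (0,1)
…
step 4: (275, 14)  from 4·(59,3) + (39,2)
step 5: (334, 17)  from 1·(275,14) + (59,3)
step 6: (6287, 320)  from 18·(334,17) + (275,14)
step 7: (6621, 337)  from 1·(6287,320) + (334,17)
step 8: (32771, 1668)  from 4·(6621,337) + (6287,320)
…
step 10: (72163, 3673)  from 1·(39392,2005) + (32771,1668)
step 11: (111555, 5678)  from 1·(72163,3673) + (39392,2005)
fundamental: x₁=111555, y₁=5678  (since 12444518025 − 386·32239684 = 1)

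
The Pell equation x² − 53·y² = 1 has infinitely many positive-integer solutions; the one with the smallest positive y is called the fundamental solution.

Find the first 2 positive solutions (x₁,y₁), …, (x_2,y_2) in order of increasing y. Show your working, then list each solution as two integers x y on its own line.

66249 9100
8777860001 1205731800

√53 → a₀=7, period (3,1,1,3,14); ℓ=5 odd so k=9
i=0: a=7 ⇒ p=7, q=1
i=1: a=3 ⇒ p=22, q=3
i=2: a=1 ⇒ p=29, q=4
i=3: a=1 ⇒ p=51, q=7
i=4: a=3 ⇒ p=182, q=25
…
i=6: a=3 ⇒ p=7979, q=1096
i=7: a=1 ⇒ p=10578, q=1453
i=8: a=1 ⇒ p=18557, q=2549
i=9: a=3 ⇒ p=66249, q=9100
(x₁, y₁) = (66249, 9100);  66249² − 53·9100² = 1 ✓
(x_2, y_2) = (66249·66249 + 53·9100·9100, 66249·9100 + 9100·66249) = (8777860001, 1205731800)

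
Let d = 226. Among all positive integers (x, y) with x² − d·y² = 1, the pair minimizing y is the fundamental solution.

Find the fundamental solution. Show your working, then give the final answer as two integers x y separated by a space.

451 30

√226 = [15; 30, …], period ℓ=1 (odd) → k=1
a_0=15:  p_0=15·1+0=15,  q_0=15·0+1=1
a_1=30:  p_1=30·15+1=451,  q_1=30·1+0=30
fundamental: x₁=451, y₁=30  (since 203401 − 226·900 = 1)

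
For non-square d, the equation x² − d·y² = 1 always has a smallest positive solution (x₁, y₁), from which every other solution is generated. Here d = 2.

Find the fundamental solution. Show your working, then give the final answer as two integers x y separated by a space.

3 2

√2 → a₀=1, period (2); ℓ=1 odd so k=1
step 0: (1, 1)  from 1·(1,0) + (0,1)
step 1: (3, 2)  from 2·(1,1) + (1,0)
(x₁, y₁) = (3, 2);  3² − 2·2² = 1 ✓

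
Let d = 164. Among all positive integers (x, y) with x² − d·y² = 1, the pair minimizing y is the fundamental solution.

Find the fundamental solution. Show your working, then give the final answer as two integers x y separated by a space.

d=164: √d = [12; 1,4,6,4,1,24] (ℓ=6, even), read p_5/q_5
step 0: (12, 1)  from 12·(1,0) + (0,1)
step 1: (13, 1)  from 1·(12,1) + (1,0)
…
step 4: (1652, 129)  from 4·(397,31) + (64,5)
step 5: (2049, 160)  from 1·(1652,129) + (397,31)
(x₁, y₁) = (2049, 160);  2049² − 164·160² = 1 ✓

2049 160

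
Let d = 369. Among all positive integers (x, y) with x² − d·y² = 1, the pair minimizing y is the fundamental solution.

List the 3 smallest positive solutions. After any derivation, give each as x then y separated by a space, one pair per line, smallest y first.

d=369: √d = [19; 4,1,3,2,7,4,7,2,3,1,4,38] (ℓ=12, even), read p_11/q_11
a_0=19:  p_0=19·1+0=19,  q_0=19·0+1=1
a_1=4:  p_1=4·19+1=77,  q_1=4·1+0=4
a_2=1:  p_2=1·77+19=96,  q_2=1·4+1=5
…
a_4=2:  p_4=2·365+96=826,  q_4=2·19+5=43
…
a_8=2:  p_8=2·184045+25414=393504,  q_8=2·9581+1323=20485
a_9=3:  p_9=3·393504+184045=1364557,  q_9=3·20485+9581=71036
a_10=1:  p_10=1·1364557+393504=1758061,  q_10=1·71036+20485=91521
a_11=4:  p_11=4·1758061+1364557=8396801,  q_11=4·91521+71036=437120
→ (8396801, 437120).  Check: 8396801²=70506267033601, 369·437120²=70506267033600, difference 1.
k=2:  x_2 = 8396801·8396801+369·437120·437120 = 141012534067201,  y_2 = 8396801·437120+437120·8396801 = 7340819306240
k=3:  x_3 = 8396801·141012534067201+369·437120·7340819306240 = 2368108374136006451201,  y_3 = 8396801·7340819306240+437120·141012534067201 = 123278797782910239360

8396801 437120
141012534067201 7340819306240
2368108374136006451201 123278797782910239360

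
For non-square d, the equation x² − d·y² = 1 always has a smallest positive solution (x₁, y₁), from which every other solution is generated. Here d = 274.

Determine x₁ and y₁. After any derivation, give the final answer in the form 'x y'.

3959299 239190

d=274: √d = [16; 1,1,4,4,1,1,32] (ℓ=7, odd), read p_13/q_13
k=0  a_k=16  p_k/q_k = 16/1
…
k=2  a_k=1  p_k/q_k = 33/2
…
k=4  a_k=4  p_k/q_k = 629/38
…
k=6  a_k=1  p_k/q_k = 1407/85
k=7  a_k=32  p_k/q_k = 45802/2767
…
k=12  a_k=1  p_k/q_k = 2189276/132259
k=13  a_k=1  p_k/q_k = 3959299/239190
→ (3959299, 239190).  Check: 3959299²=15676048571401, 274·239190²=15676048571400, difference 1.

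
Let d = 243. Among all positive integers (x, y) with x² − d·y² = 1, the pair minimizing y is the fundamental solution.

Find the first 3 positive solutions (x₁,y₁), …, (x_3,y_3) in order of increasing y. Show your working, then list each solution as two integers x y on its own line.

[15; 1,1,2,3,15,3,2,1,1,30] for √243; ℓ=10 ⇒ convergent index 9
k=0  a_k=15  p_k/q_k = 15/1
k=1  a_k=1  p_k/q_k = 16/1
k=2  a_k=1  p_k/q_k = 31/2
k=3  a_k=2  p_k/q_k = 78/5
k=4  a_k=3  p_k/q_k = 265/17
k=5  a_k=15  p_k/q_k = 4053/260
k=6  a_k=3  p_k/q_k = 12424/797
k=7  a_k=2  p_k/q_k = 28901/1854
k=8  a_k=1  p_k/q_k = 41325/2651
k=9  a_k=1  p_k/q_k = 70226/4505
(x₁, y₁) = (70226, 4505);  70226² − 243·4505² = 1 ✓
n=2: (70226,4505)∘(70226,4505) = (70226·70226+243·4505·4505, 70226·4505+4505·70226) = (9863382151,632736260)
n=3: (9863382151,632736260)∘(70226,4505) = (70226·9863382151+243·4505·632736260, 70226·632736260+4505·9863382151) = (1385331749802026,88869073185015)

70226 4505
9863382151 632736260
1385331749802026 88869073185015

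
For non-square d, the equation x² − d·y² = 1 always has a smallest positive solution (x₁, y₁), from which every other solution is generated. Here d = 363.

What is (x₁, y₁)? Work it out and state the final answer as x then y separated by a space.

[19; 19,38] for √363; ℓ=2 ⇒ convergent index 1
a_0=19:  p_0=19·1+0=19,  q_0=19·0+1=1
a_1=19:  p_1=19·19+1=362,  q_1=19·1+0=19
fundamental: x₁=362, y₁=19  (since 131044 − 363·361 = 1)

362 19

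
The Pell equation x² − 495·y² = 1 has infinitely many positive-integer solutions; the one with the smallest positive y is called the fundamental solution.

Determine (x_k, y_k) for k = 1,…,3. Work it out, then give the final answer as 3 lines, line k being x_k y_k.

89 4
15841 712
2819609 126732

d=495: √d = [22; 4,44] (ℓ=2, even), read p_1/q_1
step 0: (22, 1)  from 22·(1,0) + (0,1)
step 1: (89, 4)  from 4·(22,1) + (1,0)
(x₁, y₁) = (89, 4);  89² − 495·4² = 1 ✓
k=2:  x_2 = 89·89+495·4·4 = 15841,  y_2 = 89·4+4·89 = 712
k=3:  x_3 = 89·15841+495·4·712 = 2819609,  y_3 = 89·712+4·15841 = 126732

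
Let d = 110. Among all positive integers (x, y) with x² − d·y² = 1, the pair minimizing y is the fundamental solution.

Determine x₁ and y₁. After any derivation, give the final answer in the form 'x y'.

21 2

d=110: √d = [10; 2,20] (ℓ=2, even), read p_1/q_1
step 0: (10, 1)  from 10·(1,0) + (0,1)
step 1: (21, 2)  from 2·(10,1) + (1,0)
→ (21, 2).  Check: 21²=441, 110·2²=440, difference 1.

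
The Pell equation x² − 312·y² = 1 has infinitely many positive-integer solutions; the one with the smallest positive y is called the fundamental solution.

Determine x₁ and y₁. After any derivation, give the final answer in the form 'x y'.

[17; 1,1,1,34] for √312; ℓ=4 ⇒ convergent index 3
a_0=17:  p_0=17·1+0=17,  q_0=17·0+1=1
a_1=1:  p_1=1·17+1=18,  q_1=1·1+0=1
a_2=1:  p_2=1·18+17=35,  q_2=1·1+1=2
a_3=1:  p_3=1·35+18=53,  q_3=1·2+1=3
fundamental: x₁=53, y₁=3  (since 2809 − 312·9 = 1)

53 3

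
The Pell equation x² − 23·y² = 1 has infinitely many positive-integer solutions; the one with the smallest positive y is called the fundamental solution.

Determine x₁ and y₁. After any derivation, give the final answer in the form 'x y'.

d=23: √d = [4; 1,3,1,8] (ℓ=4, even), read p_3/q_3
k=0  a_k=4  p_k/q_k = 4/1
k=1  a_k=1  p_k/q_k = 5/1
k=2  a_k=3  p_k/q_k = 19/4
k=3  a_k=1  p_k/q_k = 24/5
(x₁, y₁) = (24, 5);  24² − 23·5² = 1 ✓

24 5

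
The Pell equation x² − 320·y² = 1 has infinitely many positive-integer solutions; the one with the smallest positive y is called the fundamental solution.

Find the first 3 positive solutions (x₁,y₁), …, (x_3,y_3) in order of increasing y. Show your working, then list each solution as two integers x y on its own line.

161 9
51841 2898
16692641 933147

√320 = [17; 1,7,1,34, …], period ℓ=4 (even) → k=3
step 0: (17, 1)  from 17·(1,0) + (0,1)
step 1: (18, 1)  from 1·(17,1) + (1,0)
step 2: (143, 8)  from 7·(18,1) + (17,1)
step 3: (161, 9)  from 1·(143,8) + (18,1)
(x₁, y₁) = (161, 9);  161² − 320·9² = 1 ✓
(161+9√320)^2 = 51841 + 2898√320
(161+9√320)^3 = 16692641 + 933147√320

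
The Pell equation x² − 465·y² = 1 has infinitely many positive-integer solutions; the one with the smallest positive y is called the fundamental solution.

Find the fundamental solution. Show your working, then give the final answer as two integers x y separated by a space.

15871 736

[21; 1,1,3,2,2,2,3,1,1,42] for √465; ℓ=10 ⇒ convergent index 9
a_0=21:  p_0=21·1+0=21,  q_0=21·0+1=1
a_1=1:  p_1=1·21+1=22,  q_1=1·1+0=1
…
a_3=3:  p_3=3·43+22=151,  q_3=3·2+1=7
…
a_5=2:  p_5=2·345+151=841,  q_5=2·16+7=39
…
a_7=3:  p_7=3·2027+841=6922,  q_7=3·94+39=321
a_8=1:  p_8=1·6922+2027=8949,  q_8=1·321+94=415
a_9=1:  p_9=1·8949+6922=15871,  q_9=1·415+321=736
→ (15871, 736).  Check: 15871²=251888641, 465·736²=251888640, difference 1.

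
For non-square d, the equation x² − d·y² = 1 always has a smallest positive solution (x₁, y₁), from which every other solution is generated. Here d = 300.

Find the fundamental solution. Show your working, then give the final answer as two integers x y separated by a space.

1351 78

[17; 3,8,3,34] for √300; ℓ=4 ⇒ convergent index 3
step 0: (17, 1)  from 17·(1,0) + (0,1)
step 1: (52, 3)  from 3·(17,1) + (1,0)
step 2: (433, 25)  from 8·(52,3) + (17,1)
step 3: (1351, 78)  from 3·(433,25) + (52,3)
→ (1351, 78).  Check: 1351²=1825201, 300·78²=1825200, difference 1.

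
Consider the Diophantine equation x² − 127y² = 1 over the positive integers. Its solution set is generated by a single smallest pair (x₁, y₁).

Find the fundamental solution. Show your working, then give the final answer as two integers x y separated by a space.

√127 = [11; 3,1,2,2,7,11,7,2,2,1,3,22, …], period ℓ=12 (even) → k=11
k=0  a_k=11  p_k/q_k = 11/1
k=1  a_k=3  p_k/q_k = 34/3
…
k=4  a_k=2  p_k/q_k = 293/26
…
k=6  a_k=11  p_k/q_k = 24218/2149
k=7  a_k=7  p_k/q_k = 171701/15236
k=8  a_k=2  p_k/q_k = 367620/32621
k=9  a_k=2  p_k/q_k = 906941/80478
k=10  a_k=1  p_k/q_k = 1274561/113099
k=11  a_k=3  p_k/q_k = 4730624/419775
→ (4730624, 419775).  Check: 4730624²=22378803429376, 127·419775²=22378803429375, difference 1.

4730624 419775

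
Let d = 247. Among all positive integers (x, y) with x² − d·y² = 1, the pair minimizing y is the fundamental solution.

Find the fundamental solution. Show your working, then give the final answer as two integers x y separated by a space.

85292 5427

d=247: √d = [15; 1,2,1,1,9,1,9,1,1,2,1,30] (ℓ=12, even), read p_11/q_11
k=0  a_k=15  p_k/q_k = 15/1
…
k=2  a_k=2  p_k/q_k = 47/3
…
k=6  a_k=1  p_k/q_k = 1163/74
k=7  a_k=9  p_k/q_k = 11520/733
…
k=9  a_k=1  p_k/q_k = 24203/1540
k=10  a_k=2  p_k/q_k = 61089/3887
k=11  a_k=1  p_k/q_k = 85292/5427
→ (85292, 5427).  Check: 85292²=7274725264, 247·5427²=7274725263, difference 1.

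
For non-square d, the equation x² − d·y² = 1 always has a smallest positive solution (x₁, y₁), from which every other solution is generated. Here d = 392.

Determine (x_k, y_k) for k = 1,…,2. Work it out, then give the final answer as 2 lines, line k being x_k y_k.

99 5
19601 990

√392 = [19; 1,3,1,38, …], period ℓ=4 (even) → k=3
step 0: (19, 1)  from 19·(1,0) + (0,1)
step 1: (20, 1)  from 1·(19,1) + (1,0)
step 2: (79, 4)  from 3·(20,1) + (19,1)
step 3: (99, 5)  from 1·(79,4) + (20,1)
(x₁, y₁) = (99, 5);  99² − 392·5² = 1 ✓
n=2: (99,5)∘(99,5) = (99·99+392·5·5, 99·5+5·99) = (19601,990)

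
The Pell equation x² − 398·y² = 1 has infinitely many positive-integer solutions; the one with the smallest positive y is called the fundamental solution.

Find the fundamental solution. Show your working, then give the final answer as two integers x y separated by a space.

399 20

d=398: √d = [19; 1,18,1,38] (ℓ=4, even), read p_3/q_3
i=0: a=19 ⇒ p=19, q=1
…
i=2: a=18 ⇒ p=379, q=19
i=3: a=1 ⇒ p=399, q=20
→ (399, 20).  Check: 399²=159201, 398·20²=159200, difference 1.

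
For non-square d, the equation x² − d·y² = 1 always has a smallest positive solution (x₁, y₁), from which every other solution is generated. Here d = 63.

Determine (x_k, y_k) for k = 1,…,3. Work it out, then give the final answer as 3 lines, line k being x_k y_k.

8 1
127 16
2024 255

√63 = [7; 1,14, …], period ℓ=2 (even) → k=1
i=0: a=7 ⇒ p=7, q=1
i=1: a=1 ⇒ p=8, q=1
fundamental: x₁=8, y₁=1  (since 64 − 63·1 = 1)
(8+1√63)^2 = 127 + 16√63
(8+1√63)^3 = 2024 + 255√63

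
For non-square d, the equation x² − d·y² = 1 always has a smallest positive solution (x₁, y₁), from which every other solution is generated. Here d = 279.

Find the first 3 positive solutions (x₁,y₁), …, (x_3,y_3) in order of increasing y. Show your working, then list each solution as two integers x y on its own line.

√279 → a₀=16, period (1,2,2,1,2,2,1,32); ℓ=8 even so k=7
k=0  a_k=16  p_k/q_k = 16/1
…
k=3  a_k=2  p_k/q_k = 117/7
k=4  a_k=1  p_k/q_k = 167/10
k=5  a_k=2  p_k/q_k = 451/27
k=6  a_k=2  p_k/q_k = 1069/64
k=7  a_k=1  p_k/q_k = 1520/91
(x₁, y₁) = (1520, 91);  1520² − 279·91² = 1 ✓
(x_2, y_2) = (1520·1520 + 279·91·91, 1520·91 + 91·1520) = (4620799, 276640)
(x_3, y_3) = (1520·4620799 + 279·91·276640, 1520·276640 + 91·4620799) = (14047227440, 840985509)

1520 91
4620799 276640
14047227440 840985509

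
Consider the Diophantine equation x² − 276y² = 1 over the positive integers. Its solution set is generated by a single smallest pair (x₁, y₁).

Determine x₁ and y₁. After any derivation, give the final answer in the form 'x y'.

7775 468

[16; 1,1,1,1,2,2,2,1,1,1,1,32] for √276; ℓ=12 ⇒ convergent index 11
a_0=16:  p_0=16·1+0=16,  q_0=16·0+1=1
…
a_2=1:  p_2=1·17+16=33,  q_2=1·1+1=2
…
a_4=1:  p_4=1·50+33=83,  q_4=1·3+2=5
a_5=2:  p_5=2·83+50=216,  q_5=2·5+3=13
…
a_7=2:  p_7=2·515+216=1246,  q_7=2·31+13=75
a_8=1:  p_8=1·1246+515=1761,  q_8=1·75+31=106
…
a_10=1:  p_10=1·3007+1761=4768,  q_10=1·181+106=287
a_11=1:  p_11=1·4768+3007=7775,  q_11=1·287+181=468
(x₁, y₁) = (7775, 468);  7775² − 276·468² = 1 ✓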